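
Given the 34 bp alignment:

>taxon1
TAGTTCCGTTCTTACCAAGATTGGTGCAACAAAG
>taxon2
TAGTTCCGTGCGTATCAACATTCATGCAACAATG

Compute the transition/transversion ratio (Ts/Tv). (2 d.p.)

Transitions are A↔G and C↔T; transversions are all other mismatches.
Transitions: 2. Transversions: 5.
R = 2/5 = 0.40.

0.40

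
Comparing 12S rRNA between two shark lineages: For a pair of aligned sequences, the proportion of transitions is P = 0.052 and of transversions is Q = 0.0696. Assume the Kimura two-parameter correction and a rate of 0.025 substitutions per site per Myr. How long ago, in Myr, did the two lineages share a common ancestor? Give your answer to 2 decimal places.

Under the Kimura two-parameter model, d = −½ ln(1 − 2P − Q) − ¼ ln(1 − 2Q).
1 − 2P − Q = 0.8264, giving −½ ln(0.8264) = 0.095338.
1 − 2Q = 0.8608, giving −¼ ln(0.8608) = 0.037473.
d = 0.095338 + 0.037473 = 0.132811.
Under a molecular clock d = 2μt, so t = d/(2μ) = 0.132811 / (2 × 0.025) = 2.66 Myr.

2.66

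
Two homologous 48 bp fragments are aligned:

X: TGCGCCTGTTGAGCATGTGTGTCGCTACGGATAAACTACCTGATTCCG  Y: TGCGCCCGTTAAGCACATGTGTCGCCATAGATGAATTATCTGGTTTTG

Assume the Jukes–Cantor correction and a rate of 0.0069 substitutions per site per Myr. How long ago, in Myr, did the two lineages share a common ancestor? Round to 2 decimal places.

24.35

The sequences differ at 13 of 48 sites, so p = 13/48 ≈ 0.270833.
d = −(3/4) ln(1 − 4p/3) = −0.75 ln(1 − 0.361111) = −0.75 ln(0.638889)
  = −0.75 × (-0.448025) = 0.336019 substitutions/site.
Under a molecular clock d = 2μt, so t = d/(2μ) = 0.336019 / (2 × 0.0069) = 24.35 Myr.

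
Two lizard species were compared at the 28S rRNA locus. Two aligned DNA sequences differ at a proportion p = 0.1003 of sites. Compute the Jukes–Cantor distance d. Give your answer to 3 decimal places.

0.108

d = −(3/4) ln(1 − 4p/3) = −0.75 ln(1 − 0.133733) = −0.75 ln(0.866267)
  = −0.75 × (-0.143562) = 0.107672 substitutions/site.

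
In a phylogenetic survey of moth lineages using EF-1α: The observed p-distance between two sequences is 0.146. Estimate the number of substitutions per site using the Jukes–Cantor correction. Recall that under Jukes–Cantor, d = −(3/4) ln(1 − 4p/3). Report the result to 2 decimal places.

0.16

d = −(3/4) ln(1 − 4p/3) = −0.75 ln(1 − 0.194667) = −0.75 ln(0.805333)
  = −0.75 × (-0.216499) = 0.162374 substitutions/site.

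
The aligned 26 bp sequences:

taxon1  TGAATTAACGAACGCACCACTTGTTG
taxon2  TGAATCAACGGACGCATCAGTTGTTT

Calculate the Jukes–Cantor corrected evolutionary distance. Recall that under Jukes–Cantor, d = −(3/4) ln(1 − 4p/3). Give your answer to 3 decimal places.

The sequences differ at 5 of 26 sites (6, 11, 17, 20, 26), so p = 5/26 ≈ 0.192308.
d = −(3/4) ln(1 − 4p/3) = −0.75 ln(1 − 0.256411) = −0.75 ln(0.743589)
  = −0.75 × (-0.296267) = 0.222200 substitutions/site.

0.222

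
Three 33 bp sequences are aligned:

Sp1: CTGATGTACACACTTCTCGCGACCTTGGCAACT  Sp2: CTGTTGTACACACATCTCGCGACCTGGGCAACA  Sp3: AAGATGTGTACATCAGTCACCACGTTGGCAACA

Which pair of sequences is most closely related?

Sp1–Sp2: 4/33 differ, p = 0.121, d = 0.132.
Sp1–Sp3: 12/33 differ, p = 0.364, d = 0.497.
Sp2–Sp3: 13/33 differ, p = 0.394, d = 0.559.
The smallest distance is between Sp1 and Sp2.

Sp1 and Sp2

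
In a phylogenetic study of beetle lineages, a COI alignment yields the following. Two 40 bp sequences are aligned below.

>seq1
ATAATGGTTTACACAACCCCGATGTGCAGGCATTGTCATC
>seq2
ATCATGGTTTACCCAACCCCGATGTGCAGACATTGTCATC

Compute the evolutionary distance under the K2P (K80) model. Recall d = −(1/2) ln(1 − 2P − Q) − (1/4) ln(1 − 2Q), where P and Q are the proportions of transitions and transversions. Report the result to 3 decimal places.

Of 40 sites, 1 differences are transitions and 2 are transversions, so P = 1/40 = 0.025 and Q = 2/40 = 0.05.
Under the Kimura two-parameter model, d = −½ ln(1 − 2P − Q) − ¼ ln(1 − 2Q).
1 − 2P − Q = 0.9, giving −½ ln(0.9) = 0.052680.
1 − 2Q = 0.9, giving −¼ ln(0.9) = 0.026340.
d = 0.052680 + 0.026340 = 0.079020.

0.079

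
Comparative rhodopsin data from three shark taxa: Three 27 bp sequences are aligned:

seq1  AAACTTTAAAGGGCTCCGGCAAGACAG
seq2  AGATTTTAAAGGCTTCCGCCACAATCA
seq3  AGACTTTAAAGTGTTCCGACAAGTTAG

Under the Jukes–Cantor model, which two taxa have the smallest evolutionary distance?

seq1 and seq3

seq1–seq2: 10/27 differ, p = 0.370, d = 0.511.
seq1–seq3: 6/27 differ, p = 0.222, d = 0.264.
seq2–seq3: 9/27 differ, p = 0.333, d = 0.441.
The smallest distance is between seq1 and seq3.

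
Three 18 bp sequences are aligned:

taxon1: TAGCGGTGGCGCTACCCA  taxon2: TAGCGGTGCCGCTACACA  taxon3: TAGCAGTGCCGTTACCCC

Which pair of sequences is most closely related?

taxon1 and taxon2

taxon1–taxon2: 2/18 differ, p = 0.111, d = 0.120.
taxon1–taxon3: 4/18 differ, p = 0.222, d = 0.264.
taxon2–taxon3: 4/18 differ, p = 0.222, d = 0.264.
The smallest distance is between taxon1 and taxon2.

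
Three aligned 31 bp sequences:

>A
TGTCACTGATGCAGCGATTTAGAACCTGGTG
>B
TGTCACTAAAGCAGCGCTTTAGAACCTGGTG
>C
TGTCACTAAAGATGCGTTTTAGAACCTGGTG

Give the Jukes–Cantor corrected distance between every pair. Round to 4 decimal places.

d(A,B) = 0.1036, d(A,C) = 0.1816, d(B,C) = 0.1036

A–B: 3/31 sites differ → p ≈ 0.096774, d = −0.75 ln(1 − 0.129032) = 0.103613 ≈ 0.1036.
A–C: 5/31 sites differ → p ≈ 0.16129, d = −0.75 ln(1 − 0.215053) = 0.181604 ≈ 0.1816.
B–C: 3/31 sites differ → p ≈ 0.096774, d = −0.75 ln(1 − 0.129032) = 0.103613 ≈ 0.1036.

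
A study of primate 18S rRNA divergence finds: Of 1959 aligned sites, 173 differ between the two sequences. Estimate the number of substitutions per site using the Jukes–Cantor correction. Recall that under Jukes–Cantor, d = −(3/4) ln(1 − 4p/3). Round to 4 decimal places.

0.0940

p = 173/1959 ≈ 0.08831.
d = −(3/4) ln(1 − 4p/3) = −0.75 ln(1 − 0.117747) = −0.75 ln(0.882253)
  = −0.75 × (-0.125276) = 0.093957 substitutions/site.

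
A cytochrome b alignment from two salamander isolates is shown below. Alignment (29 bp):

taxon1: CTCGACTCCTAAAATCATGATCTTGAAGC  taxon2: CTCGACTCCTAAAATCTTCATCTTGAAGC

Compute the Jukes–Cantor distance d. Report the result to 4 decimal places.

The sequences differ at 2 of 29 sites (17, 19), so p = 2/29 ≈ 0.068966.
d = −(3/4) ln(1 − 4p/3) = −0.75 ln(1 − 0.091955) = −0.75 ln(0.908045)
  = −0.75 × (-0.096461) = 0.072346 substitutions/site.

0.0723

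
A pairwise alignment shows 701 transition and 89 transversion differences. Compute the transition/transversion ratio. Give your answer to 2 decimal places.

7.88

R = 701/89 = 7.876404… ≈ 7.88 (to 2 d.p.).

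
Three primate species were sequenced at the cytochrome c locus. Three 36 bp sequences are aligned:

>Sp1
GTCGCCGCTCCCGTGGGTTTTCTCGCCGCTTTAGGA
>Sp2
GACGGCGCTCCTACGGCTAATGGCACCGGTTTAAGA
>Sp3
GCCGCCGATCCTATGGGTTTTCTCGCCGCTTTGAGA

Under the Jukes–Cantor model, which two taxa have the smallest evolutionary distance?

Sp1 and Sp3

Sp1–Sp2: 13/36 differ, p = 0.361, d = 0.493.
Sp1–Sp3: 6/36 differ, p = 0.167, d = 0.188.
Sp2–Sp3: 12/36 differ, p = 0.333, d = 0.441.
The smallest distance is between Sp1 and Sp3.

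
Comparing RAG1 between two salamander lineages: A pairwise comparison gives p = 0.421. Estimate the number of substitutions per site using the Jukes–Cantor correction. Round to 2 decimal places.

d = −(3/4) ln(1 − 4p/3) = −0.75 ln(1 − 0.561333) = −0.75 ln(0.438667)
  = −0.75 × (-0.824015) = 0.618011 substitutions/site.

0.62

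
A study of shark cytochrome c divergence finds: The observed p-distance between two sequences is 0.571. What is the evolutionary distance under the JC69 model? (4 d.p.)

d = −(3/4) ln(1 − 4p/3) = −0.75 ln(1 − 0.761333) = −0.75 ln(0.238667)
  = −0.75 × (-1.432686) = 1.074515 substitutions/site.

1.0745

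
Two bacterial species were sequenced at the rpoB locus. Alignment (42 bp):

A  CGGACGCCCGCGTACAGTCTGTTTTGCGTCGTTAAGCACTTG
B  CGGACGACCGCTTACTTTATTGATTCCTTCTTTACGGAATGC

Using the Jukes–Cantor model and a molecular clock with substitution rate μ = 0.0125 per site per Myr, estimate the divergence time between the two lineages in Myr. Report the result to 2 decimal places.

The sequences differ at 16 of 42 sites, so p = 16/42 ≈ 0.380952.
d = −(3/4) ln(1 − 4p/3) = −0.75 ln(1 − 0.507936) = −0.75 ln(0.492064)
  = −0.75 × (-0.709146) = 0.531860 substitutions/site.
Under a molecular clock d = 2μt, so t = d/(2μ) = 0.531860 / (2 × 0.0125) = 21.27 Myr.

21.27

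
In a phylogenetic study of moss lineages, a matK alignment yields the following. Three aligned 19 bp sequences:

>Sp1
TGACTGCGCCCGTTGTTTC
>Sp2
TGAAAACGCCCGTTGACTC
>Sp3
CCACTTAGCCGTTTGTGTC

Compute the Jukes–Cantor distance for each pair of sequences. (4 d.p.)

Sp1–Sp2: 5/19 sites differ → p ≈ 0.263158, d = −0.75 ln(1 − 0.350877) = 0.324100 ≈ 0.3241.
Sp1–Sp3: 7/19 sites differ → p ≈ 0.368421, d = −0.75 ln(1 − 0.491228) = 0.506816 ≈ 0.5068.
Sp2–Sp3: 10/19 sites differ → p ≈ 0.526316, d = −0.75 ln(1 − 0.701755) = 0.907380 ≈ 0.9074.

d(Sp1,Sp2) = 0.3241, d(Sp1,Sp3) = 0.5068, d(Sp2,Sp3) = 0.9074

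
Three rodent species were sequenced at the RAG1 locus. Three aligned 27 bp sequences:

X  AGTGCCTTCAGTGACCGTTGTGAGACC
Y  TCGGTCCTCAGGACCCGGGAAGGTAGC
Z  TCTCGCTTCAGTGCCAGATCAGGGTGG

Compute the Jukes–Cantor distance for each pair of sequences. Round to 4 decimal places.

X–Y: 15/27 sites differ → p ≈ 0.555556, d = −0.75 ln(1 − 0.740741) = 1.012446 ≈ 1.0124.
X–Z: 13/27 sites differ → p ≈ 0.481481, d = −0.75 ln(1 − 0.641975) = 0.770364 ≈ 0.7704.
Y–Z: 13/27 sites differ → p ≈ 0.481481, d = −0.75 ln(1 − 0.641975) = 0.770364 ≈ 0.7704.

d(X,Y) = 1.0124, d(X,Z) = 0.7704, d(Y,Z) = 0.7704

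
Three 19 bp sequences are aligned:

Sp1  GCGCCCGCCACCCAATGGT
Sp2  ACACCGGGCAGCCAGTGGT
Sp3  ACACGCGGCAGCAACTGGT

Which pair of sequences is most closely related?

Sp1–Sp2: 6/19 differ, p = 0.316, d = 0.410.
Sp1–Sp3: 7/19 differ, p = 0.368, d = 0.507.
Sp2–Sp3: 4/19 differ, p = 0.211, d = 0.247.
The smallest distance is between Sp2 and Sp3.

Sp2 and Sp3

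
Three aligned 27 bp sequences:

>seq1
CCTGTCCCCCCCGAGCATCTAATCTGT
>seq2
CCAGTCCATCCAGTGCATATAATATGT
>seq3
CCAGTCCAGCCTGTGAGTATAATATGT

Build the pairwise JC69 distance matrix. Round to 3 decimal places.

seq1–seq2: 7/27 sites differ → p ≈ 0.259259, d = −0.75 ln(1 − 0.345679) = 0.318118 ≈ 0.318.
seq1–seq3: 9/27 sites differ → p ≈ 0.333333, d = −0.75 ln(1 − 0.444444) = 0.440839 ≈ 0.441.
seq2–seq3: 4/27 sites differ → p ≈ 0.148148, d = −0.75 ln(1 − 0.197531) = 0.165047 ≈ 0.165.

d(seq1,seq2) = 0.318, d(seq1,seq3) = 0.441, d(seq2,seq3) = 0.165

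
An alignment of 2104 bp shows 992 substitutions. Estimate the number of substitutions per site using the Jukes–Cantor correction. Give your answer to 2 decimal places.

p = 992/2104 ≈ 0.471483.
d = −(3/4) ln(1 − 4p/3) = −0.75 ln(1 − 0.628644) = −0.75 ln(0.371356)
  = −0.75 × (-0.990594) = 0.742946 substitutions/site.

0.74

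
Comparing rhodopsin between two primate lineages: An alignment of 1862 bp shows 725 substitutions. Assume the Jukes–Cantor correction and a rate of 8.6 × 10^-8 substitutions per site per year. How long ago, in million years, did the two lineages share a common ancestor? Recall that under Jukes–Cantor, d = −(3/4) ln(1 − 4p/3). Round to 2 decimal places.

3.19

p = 725/1862 ≈ 0.389366.
d = −(3/4) ln(1 − 4p/3) = −0.75 ln(1 − 0.519155) = −0.75 ln(0.480845)
  = −0.75 × (-0.732210) = 0.549158 substitutions/site.
Under a molecular clock d = 2μt, so t = d/(2μ) = 0.549158 / (2 × 8.6 × 10^-8) = 3.19 million years.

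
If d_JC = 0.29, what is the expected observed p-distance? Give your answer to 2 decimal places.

p = (3/4)(1 − e^(−4d/3)) = 0.75 × (1 − e^(-0.386667)) = 0.75 × (1 − 0.679317) = 0.240512.

0.24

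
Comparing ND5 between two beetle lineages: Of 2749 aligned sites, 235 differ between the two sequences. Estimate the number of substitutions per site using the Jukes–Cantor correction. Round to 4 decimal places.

0.0908

p = 235/2749 ≈ 0.085486.
d = −(3/4) ln(1 − 4p/3) = −0.75 ln(1 − 0.113981) = −0.75 ln(0.886019)
  = −0.75 × (-0.121017) = 0.090763 substitutions/site.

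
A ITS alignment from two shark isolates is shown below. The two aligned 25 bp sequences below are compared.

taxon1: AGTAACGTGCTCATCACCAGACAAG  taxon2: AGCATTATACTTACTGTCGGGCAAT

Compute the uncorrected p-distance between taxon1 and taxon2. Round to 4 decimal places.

The sequences differ at 13 of 25 positions.
p = 13/25 = 0.5200.

0.5200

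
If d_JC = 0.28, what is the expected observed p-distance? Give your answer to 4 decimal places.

0.2337

p = (3/4)(1 − e^(−4d/3)) = 0.75 × (1 − e^(-0.373333)) = 0.75 × (1 − 0.688436) = 0.233673.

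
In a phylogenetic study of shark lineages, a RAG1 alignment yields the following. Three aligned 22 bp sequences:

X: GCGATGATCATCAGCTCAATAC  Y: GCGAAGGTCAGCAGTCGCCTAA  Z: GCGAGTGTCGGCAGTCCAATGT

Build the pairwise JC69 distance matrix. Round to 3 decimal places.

X–Y: 9/22 sites differ → p ≈ 0.409091, d = −0.75 ln(1 − 0.545455) = 0.591344 ≈ 0.591.
X–Z: 9/22 sites differ → p ≈ 0.409091, d = −0.75 ln(1 − 0.545455) = 0.591344 ≈ 0.591.
Y–Z: 8/22 sites differ → p ≈ 0.363636, d = −0.75 ln(1 − 0.484848) = 0.497470 ≈ 0.497.

d(X,Y) = 0.591, d(X,Z) = 0.591, d(Y,Z) = 0.497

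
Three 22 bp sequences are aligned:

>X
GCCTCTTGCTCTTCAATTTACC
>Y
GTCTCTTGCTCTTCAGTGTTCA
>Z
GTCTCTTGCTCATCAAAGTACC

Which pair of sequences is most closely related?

X–Y: 5/22 differ, p = 0.227, d = 0.271.
X–Z: 4/22 differ, p = 0.182, d = 0.208.
Y–Z: 5/22 differ, p = 0.227, d = 0.271.
The smallest distance is between X and Z.

X and Z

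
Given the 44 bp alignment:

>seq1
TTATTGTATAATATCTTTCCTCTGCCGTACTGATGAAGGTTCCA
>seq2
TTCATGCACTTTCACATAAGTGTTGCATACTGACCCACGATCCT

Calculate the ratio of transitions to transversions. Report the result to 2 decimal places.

0.22

Transitions are A↔G and C↔T; transversions are all other mismatches.
Transitions: 4. Transversions: 18.
R = 4/18 = 0.222222… ≈ 0.22 (to 2 d.p.).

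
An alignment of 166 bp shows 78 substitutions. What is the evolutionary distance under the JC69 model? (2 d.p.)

p = 78/166 ≈ 0.46988.
d = −(3/4) ln(1 − 4p/3) = −0.75 ln(1 − 0.626507) = −0.75 ln(0.373493)
  = −0.75 × (-0.984856) = 0.738642 substitutions/site.

0.74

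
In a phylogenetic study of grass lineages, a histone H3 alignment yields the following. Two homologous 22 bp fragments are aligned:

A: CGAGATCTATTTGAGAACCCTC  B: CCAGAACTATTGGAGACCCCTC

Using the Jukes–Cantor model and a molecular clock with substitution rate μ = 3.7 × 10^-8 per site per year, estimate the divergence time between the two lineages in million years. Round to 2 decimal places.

2.81

The sequences differ at 4 of 22 sites (2, 6, 12, 17), so p = 4/22 ≈ 0.181818.
d = −(3/4) ln(1 − 4p/3) = −0.75 ln(1 − 0.242424) = −0.75 ln(0.757576)
  = −0.75 × (-0.277631) = 0.208223 substitutions/site.
Under a molecular clock d = 2μt, so t = d/(2μ) = 0.208223 / (2 × 3.7 × 10^-8) = 2.81 million years.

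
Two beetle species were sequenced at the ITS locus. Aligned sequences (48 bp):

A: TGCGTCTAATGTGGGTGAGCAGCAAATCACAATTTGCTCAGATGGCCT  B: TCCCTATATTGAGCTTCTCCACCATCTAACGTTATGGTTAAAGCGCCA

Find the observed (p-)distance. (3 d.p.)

The sequences differ at 23 of 48 positions.
p = 23/48 = 0.479166… ≈ 0.479 (to 3 d.p.).

0.479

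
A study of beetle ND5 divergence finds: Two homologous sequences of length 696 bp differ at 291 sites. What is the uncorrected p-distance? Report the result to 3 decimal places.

p = 291/696 = 0.418103… ≈ 0.418 (to 3 d.p.).

0.418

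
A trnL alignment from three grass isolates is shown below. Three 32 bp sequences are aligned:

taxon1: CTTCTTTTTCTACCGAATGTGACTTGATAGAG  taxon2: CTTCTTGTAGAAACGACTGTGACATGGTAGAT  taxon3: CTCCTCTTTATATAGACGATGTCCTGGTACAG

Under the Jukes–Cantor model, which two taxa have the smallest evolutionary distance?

taxon1 and taxon2

taxon1–taxon2: 9/32 differ, p = 0.281, d = 0.353.
taxon1–taxon3: 12/32 differ, p = 0.375, d = 0.520.
taxon2–taxon3: 14/32 differ, p = 0.438, d = 0.657.
The smallest distance is between taxon1 and taxon2.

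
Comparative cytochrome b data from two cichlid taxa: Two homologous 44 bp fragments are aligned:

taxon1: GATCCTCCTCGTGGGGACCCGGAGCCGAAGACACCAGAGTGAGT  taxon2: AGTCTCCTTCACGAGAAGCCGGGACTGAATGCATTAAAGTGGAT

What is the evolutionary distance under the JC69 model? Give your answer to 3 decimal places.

0.699

The sequences differ at 20 of 44 sites, so p = 20/44 ≈ 0.454545.
d = −(3/4) ln(1 − 4p/3) = −0.75 ln(1 − 0.60606) = −0.75 ln(0.39394)
  = −0.75 × (-0.931557) = 0.698668 substitutions/site.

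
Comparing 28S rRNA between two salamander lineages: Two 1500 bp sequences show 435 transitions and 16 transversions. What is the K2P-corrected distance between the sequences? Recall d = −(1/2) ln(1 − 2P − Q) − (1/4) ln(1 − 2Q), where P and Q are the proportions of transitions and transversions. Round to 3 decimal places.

0.452

P = 435/1500 = 0.29 and Q = 16/1500 ≈ 0.010667.
Under the Kimura two-parameter model, d = −½ ln(1 − 2P − Q) − ¼ ln(1 − 2Q).
1 − 2P − Q = 0.409333, giving −½ ln(0.409333) = 0.446613.
1 − 2Q = 0.978666, giving −¼ ln(0.978666) = 0.005391.
d = 0.446613 + 0.005391 = 0.452004.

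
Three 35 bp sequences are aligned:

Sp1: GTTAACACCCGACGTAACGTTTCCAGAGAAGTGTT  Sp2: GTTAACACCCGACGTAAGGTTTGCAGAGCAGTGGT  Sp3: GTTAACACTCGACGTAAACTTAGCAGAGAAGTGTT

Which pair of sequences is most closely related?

Sp1 and Sp2

Sp1–Sp2: 4/35 differ, p = 0.114, d = 0.124.
Sp1–Sp3: 5/35 differ, p = 0.143, d = 0.158.
Sp2–Sp3: 6/35 differ, p = 0.171, d = 0.195.
The smallest distance is between Sp1 and Sp2.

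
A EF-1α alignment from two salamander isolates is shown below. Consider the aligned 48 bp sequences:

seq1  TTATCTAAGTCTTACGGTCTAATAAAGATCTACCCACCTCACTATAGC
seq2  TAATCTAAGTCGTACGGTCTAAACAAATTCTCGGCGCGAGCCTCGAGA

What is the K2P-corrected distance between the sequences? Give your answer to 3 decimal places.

Of 48 sites, 2 differences are transitions and 15 are transversions, so P = 2/48 ≈ 0.041667 and Q = 15/48 = 0.3125.
Under the Kimura two-parameter model, d = −½ ln(1 − 2P − Q) − ¼ ln(1 − 2Q).
1 − 2P − Q = 0.604166, giving −½ ln(0.604166) = 0.251953.
1 − 2Q = 0.375, giving −¼ ln(0.375) = 0.245207.
d = 0.251953 + 0.245207 = 0.497160.

0.497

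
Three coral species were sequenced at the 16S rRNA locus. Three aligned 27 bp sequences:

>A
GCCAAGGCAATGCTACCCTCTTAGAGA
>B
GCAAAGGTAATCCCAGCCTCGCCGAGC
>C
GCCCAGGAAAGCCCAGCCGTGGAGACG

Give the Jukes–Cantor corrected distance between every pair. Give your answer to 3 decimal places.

A–B: 9/27 sites differ → p ≈ 0.333333, d = −0.75 ln(1 − 0.444444) = 0.440839 ≈ 0.441.
A–C: 12/27 sites differ → p ≈ 0.444444, d = −0.75 ln(1 − 0.592592) = 0.673455 ≈ 0.673.
B–C: 10/27 sites differ → p ≈ 0.37037, d = −0.75 ln(1 − 0.493827) = 0.510658 ≈ 0.511.

d(A,B) = 0.441, d(A,C) = 0.673, d(B,C) = 0.511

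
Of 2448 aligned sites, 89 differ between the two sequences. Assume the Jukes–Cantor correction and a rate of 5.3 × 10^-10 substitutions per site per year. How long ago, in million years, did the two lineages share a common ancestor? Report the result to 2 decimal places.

35.16

p = 89/2448 ≈ 0.036356.
d = −(3/4) ln(1 − 4p/3) = −0.75 ln(1 − 0.048475) = −0.75 ln(0.951525)
  = −0.75 × (-0.049689) = 0.037267 substitutions/site.
Under a molecular clock d = 2μt, so t = d/(2μ) = 0.037267 / (2 × 5.3 × 10^-10) = 35.16 million years.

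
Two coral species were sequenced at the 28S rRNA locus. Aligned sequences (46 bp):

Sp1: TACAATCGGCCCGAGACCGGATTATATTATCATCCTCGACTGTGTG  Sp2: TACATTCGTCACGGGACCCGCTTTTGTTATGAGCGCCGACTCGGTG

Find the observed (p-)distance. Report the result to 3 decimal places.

0.304

The sequences differ at 14 of 46 positions.
p = 14/46 = 0.304347… ≈ 0.304 (to 3 d.p.).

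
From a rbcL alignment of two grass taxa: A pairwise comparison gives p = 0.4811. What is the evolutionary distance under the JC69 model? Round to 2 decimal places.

d = −(3/4) ln(1 − 4p/3) = −0.75 ln(1 − 0.641467) = −0.75 ln(0.358533)
  = −0.75 × (-1.025735) = 0.769301 substitutions/site.

0.77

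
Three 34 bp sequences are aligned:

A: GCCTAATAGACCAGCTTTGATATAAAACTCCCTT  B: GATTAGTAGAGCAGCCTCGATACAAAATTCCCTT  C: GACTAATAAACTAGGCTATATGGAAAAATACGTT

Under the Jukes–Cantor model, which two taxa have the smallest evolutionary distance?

A–B: 8/34 differ, p = 0.235, d = 0.282.
A–C: 12/34 differ, p = 0.353, d = 0.477.
B–C: 13/34 differ, p = 0.382, d = 0.535.
The smallest distance is between A and B.

A and B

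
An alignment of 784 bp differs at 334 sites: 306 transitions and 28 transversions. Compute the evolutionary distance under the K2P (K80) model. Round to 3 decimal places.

0.866

P = 306/784 ≈ 0.390306 and Q = 28/784 ≈ 0.035714.
Under the Kimura two-parameter model, d = −½ ln(1 − 2P − Q) − ¼ ln(1 − 2Q).
1 − 2P − Q = 0.183674, giving −½ ln(0.183674) = 0.847296.
1 − 2Q = 0.928572, giving −¼ ln(0.928572) = 0.018527.
d = 0.847296 + 0.018527 = 0.865823.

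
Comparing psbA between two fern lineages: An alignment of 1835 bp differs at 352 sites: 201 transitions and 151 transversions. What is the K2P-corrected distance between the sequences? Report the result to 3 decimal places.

0.224

P = 201/1835 ≈ 0.109537 and Q = 151/1835 ≈ 0.082289.
Under the Kimura two-parameter model, d = −½ ln(1 − 2P − Q) − ¼ ln(1 − 2Q).
1 − 2P − Q = 0.698637, giving −½ ln(0.698637) = 0.179312.
1 − 2Q = 0.835422, giving −¼ ln(0.835422) = 0.044955.
d = 0.179312 + 0.044955 = 0.224267.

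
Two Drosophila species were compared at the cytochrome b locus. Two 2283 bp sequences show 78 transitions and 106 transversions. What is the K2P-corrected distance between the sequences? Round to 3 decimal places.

P = 78/2283 ≈ 0.034166 and Q = 106/2283 ≈ 0.04643.
Under the Kimura two-parameter model, d = −½ ln(1 − 2P − Q) − ¼ ln(1 − 2Q).
1 − 2P − Q = 0.885238, giving −½ ln(0.885238) = 0.060949.
1 − 2Q = 0.90714, giving −¼ ln(0.90714) = 0.024365.
d = 0.060949 + 0.024365 = 0.085314.

0.085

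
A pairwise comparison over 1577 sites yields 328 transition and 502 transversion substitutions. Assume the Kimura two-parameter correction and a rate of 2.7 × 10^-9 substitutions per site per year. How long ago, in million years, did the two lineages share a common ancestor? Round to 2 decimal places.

169.59

P = 328/1577 ≈ 0.20799 and Q = 502/1577 ≈ 0.318326.
Under the Kimura two-parameter model, d = −½ ln(1 − 2P − Q) − ¼ ln(1 − 2Q).
1 − 2P − Q = 0.265694, giving −½ ln(0.265694) = 0.662705.
1 − 2Q = 0.363348, giving −¼ ln(0.363348) = 0.253099.
d = 0.662705 + 0.253099 = 0.915804.
Under a molecular clock d = 2μt, so t = d/(2μ) = 0.915804 / (2 × 2.7 × 10^-9) = 169.59 million years.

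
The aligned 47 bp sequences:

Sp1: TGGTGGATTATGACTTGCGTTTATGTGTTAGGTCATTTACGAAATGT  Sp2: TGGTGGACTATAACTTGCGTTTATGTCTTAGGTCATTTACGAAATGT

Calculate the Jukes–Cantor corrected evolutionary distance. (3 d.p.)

0.067

The sequences differ at 3 of 47 sites (8, 12, 27), so p = 3/47 ≈ 0.06383.
d = −(3/4) ln(1 − 4p/3) = −0.75 ln(1 − 0.085107) = −0.75 ln(0.914893)
  = −0.75 × (-0.088948) = 0.066711 substitutions/site.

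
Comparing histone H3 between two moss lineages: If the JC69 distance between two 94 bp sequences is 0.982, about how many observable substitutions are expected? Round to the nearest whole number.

Invert JC69: p = (3/4)(1 − e^(−4d/3)) = 0.75 × (1 − e^(-1.309333)) = 0.75 × (1 − 0.270000) = 0.547500.
Expected differing sites = pL ≈ 0.547500 × 94 = 51.465 ≈ 51.

51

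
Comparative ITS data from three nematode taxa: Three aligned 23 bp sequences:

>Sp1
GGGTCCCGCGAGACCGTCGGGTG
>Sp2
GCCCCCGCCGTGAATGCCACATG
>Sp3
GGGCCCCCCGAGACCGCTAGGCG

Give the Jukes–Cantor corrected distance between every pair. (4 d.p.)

Sp1–Sp2: 12/23 sites differ → p ≈ 0.521739, d = −0.75 ln(1 − 0.695652) = 0.892188 ≈ 0.8922.
Sp1–Sp3: 6/23 sites differ → p ≈ 0.26087, d = −0.75 ln(1 − 0.347827) = 0.320584 ≈ 0.3206.
Sp2–Sp3: 10/23 sites differ → p ≈ 0.434783, d = −0.75 ln(1 − 0.579711) = 0.650110 ≈ 0.6501.

d(Sp1,Sp2) = 0.8922, d(Sp1,Sp3) = 0.3206, d(Sp2,Sp3) = 0.6501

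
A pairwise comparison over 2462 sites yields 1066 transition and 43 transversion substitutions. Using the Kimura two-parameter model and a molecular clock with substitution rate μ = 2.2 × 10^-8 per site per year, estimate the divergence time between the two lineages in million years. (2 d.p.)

P = 1066/2462 ≈ 0.432981 and Q = 43/2462 ≈ 0.017465.
Under the Kimura two-parameter model, d = −½ ln(1 − 2P − Q) − ¼ ln(1 − 2Q).
1 − 2P − Q = 0.116573, giving −½ ln(0.116573) = 1.074619.
1 − 2Q = 0.96507, giving −¼ ln(0.96507) = 0.008889.
d = 1.074619 + 0.008889 = 1.083508.
Under a molecular clock d = 2μt, so t = d/(2μ) = 1.083508 / (2 × 2.2 × 10^-8) = 24.63 million years.

24.63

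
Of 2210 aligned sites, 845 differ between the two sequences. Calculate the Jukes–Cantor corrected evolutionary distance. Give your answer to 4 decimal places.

p = 845/2210 ≈ 0.382353.
d = −(3/4) ln(1 − 4p/3) = −0.75 ln(1 − 0.509804) = −0.75 ln(0.490196)
  = −0.75 × (-0.712950) = 0.534713 substitutions/site.

0.5347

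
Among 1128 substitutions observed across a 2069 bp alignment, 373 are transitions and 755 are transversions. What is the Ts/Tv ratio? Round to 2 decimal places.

R = 373/755 = 0.494039… ≈ 0.49 (to 2 d.p.).

0.49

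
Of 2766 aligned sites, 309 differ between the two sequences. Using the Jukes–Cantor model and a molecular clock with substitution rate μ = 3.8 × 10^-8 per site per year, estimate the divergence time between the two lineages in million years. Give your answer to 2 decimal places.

p = 309/2766 ≈ 0.111714.
d = −(3/4) ln(1 − 4p/3) = −0.75 ln(1 − 0.148952) = −0.75 ln(0.851048)
  = −0.75 × (-0.161287) = 0.120965 substitutions/site.
Under a molecular clock d = 2μt, so t = d/(2μ) = 0.120965 / (2 × 3.8 × 10^-8) = 1.59 million years.

1.59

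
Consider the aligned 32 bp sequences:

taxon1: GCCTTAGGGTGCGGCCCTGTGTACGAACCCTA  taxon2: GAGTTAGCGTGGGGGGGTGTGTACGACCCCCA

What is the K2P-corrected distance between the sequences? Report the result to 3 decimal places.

0.361

Of 32 sites, 1 differences are transitions and 8 are transversions, so P = 1/32 = 0.03125 and Q = 8/32 = 0.25.
Under the Kimura two-parameter model, d = −½ ln(1 − 2P − Q) − ¼ ln(1 − 2Q).
1 − 2P − Q = 0.6875, giving −½ ln(0.6875) = 0.187347.
1 − 2Q = 0.5, giving −¼ ln(0.5) = 0.173287.
d = 0.187347 + 0.173287 = 0.360634.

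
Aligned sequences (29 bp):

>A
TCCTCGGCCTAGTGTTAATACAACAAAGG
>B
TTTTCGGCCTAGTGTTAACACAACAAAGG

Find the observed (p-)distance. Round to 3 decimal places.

The sequences differ at 3 of 29 positions (sites 2, 3, 19).
p = 3/29 = 0.103448… ≈ 0.103 (to 3 d.p.).

0.103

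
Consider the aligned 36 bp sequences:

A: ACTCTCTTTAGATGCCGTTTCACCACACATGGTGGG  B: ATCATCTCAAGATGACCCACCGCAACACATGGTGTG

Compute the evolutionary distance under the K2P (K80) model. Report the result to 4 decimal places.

Of 36 sites, 6 differences are transitions and 7 are transversions, so P = 6/36 ≈ 0.166667 and Q = 7/36 ≈ 0.194444.
Under the Kimura two-parameter model, d = −½ ln(1 − 2P − Q) − ¼ ln(1 − 2Q).
1 − 2P − Q = 0.472222, giving −½ ln(0.472222) = 0.375153.
1 − 2Q = 0.611112, giving −¼ ln(0.611112) = 0.123119.
d = 0.375153 + 0.123119 = 0.498272.

0.4983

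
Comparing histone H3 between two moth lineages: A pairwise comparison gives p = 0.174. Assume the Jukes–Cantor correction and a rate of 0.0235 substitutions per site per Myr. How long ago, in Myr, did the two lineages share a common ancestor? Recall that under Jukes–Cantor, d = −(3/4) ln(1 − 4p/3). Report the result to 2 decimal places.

d = −(3/4) ln(1 − 4p/3) = −0.75 ln(1 − 0.232) = −0.75 ln(0.768)
  = −0.75 × (-0.263966) = 0.197975 substitutions/site.
Under a molecular clock d = 2μt, so t = d/(2μ) = 0.197975 / (2 × 0.0235) = 4.21 Myr.

4.21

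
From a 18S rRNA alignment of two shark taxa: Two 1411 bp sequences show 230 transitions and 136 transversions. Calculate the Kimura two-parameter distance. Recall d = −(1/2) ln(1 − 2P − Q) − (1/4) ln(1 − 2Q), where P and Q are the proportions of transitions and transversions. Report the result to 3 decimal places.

0.328

P = 230/1411 ≈ 0.163005 and Q = 136/1411 ≈ 0.096386.
Under the Kimura two-parameter model, d = −½ ln(1 − 2P − Q) − ¼ ln(1 − 2Q).
1 − 2P − Q = 0.577604, giving −½ ln(0.577604) = 0.274433.
1 − 2Q = 0.807228, giving −¼ ln(0.807228) = 0.053537.
d = 0.274433 + 0.053537 = 0.327970.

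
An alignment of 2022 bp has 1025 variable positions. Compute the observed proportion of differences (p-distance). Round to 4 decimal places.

0.5069

p = 1025/2022 = 0.506923… ≈ 0.5069 (to 4 d.p.).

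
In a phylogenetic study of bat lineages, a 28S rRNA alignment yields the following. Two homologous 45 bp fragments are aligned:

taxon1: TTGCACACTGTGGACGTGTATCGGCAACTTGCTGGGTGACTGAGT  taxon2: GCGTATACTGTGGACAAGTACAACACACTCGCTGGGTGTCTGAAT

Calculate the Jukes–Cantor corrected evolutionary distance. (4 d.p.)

The sequences differ at 15 of 45 sites, so p = 15/45 ≈ 0.333333.
d = −(3/4) ln(1 − 4p/3) = −0.75 ln(1 − 0.444444) = −0.75 ln(0.555556)
  = −0.75 × (-0.587786) = 0.440840 substitutions/site.

0.4408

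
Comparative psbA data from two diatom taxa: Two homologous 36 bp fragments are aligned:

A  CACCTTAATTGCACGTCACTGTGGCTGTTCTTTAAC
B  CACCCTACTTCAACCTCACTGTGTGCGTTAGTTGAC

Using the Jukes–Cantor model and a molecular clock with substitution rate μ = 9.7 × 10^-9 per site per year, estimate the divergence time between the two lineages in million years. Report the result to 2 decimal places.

20.23

The sequences differ at 11 of 36 sites, so p = 11/36 ≈ 0.305556.
d = −(3/4) ln(1 − 4p/3) = −0.75 ln(1 − 0.407408) = −0.75 ln(0.592592)
  = −0.75 × (-0.523249) = 0.392437 substitutions/site.
Under a molecular clock d = 2μt, so t = d/(2μ) = 0.392437 / (2 × 9.7 × 10^-9) = 20.23 million years.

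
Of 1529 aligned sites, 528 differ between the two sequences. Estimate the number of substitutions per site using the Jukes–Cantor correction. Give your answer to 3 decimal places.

p = 528/1529 ≈ 0.345324.
d = −(3/4) ln(1 − 4p/3) = −0.75 ln(1 − 0.460432) = −0.75 ln(0.539568)
  = −0.75 × (-0.616986) = 0.462740 substitutions/site.

0.463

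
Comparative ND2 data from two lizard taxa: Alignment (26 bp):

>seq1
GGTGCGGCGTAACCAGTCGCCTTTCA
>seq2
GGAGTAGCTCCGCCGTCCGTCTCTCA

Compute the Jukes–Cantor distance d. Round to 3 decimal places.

The sequences differ at 12 of 26 sites, so p = 12/26 ≈ 0.461538.
d = −(3/4) ln(1 − 4p/3) = −0.75 ln(1 − 0.615384) = −0.75 ln(0.384616)
  = −0.75 × (-0.955510) = 0.716633 substitutions/site.

0.717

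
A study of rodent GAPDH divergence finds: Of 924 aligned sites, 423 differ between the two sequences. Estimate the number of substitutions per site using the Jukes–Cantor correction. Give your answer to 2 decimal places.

0.71

p = 423/924 ≈ 0.457792.
d = −(3/4) ln(1 − 4p/3) = −0.75 ln(1 − 0.610389) = −0.75 ln(0.389611)
  = −0.75 × (-0.942606) = 0.706955 substitutions/site.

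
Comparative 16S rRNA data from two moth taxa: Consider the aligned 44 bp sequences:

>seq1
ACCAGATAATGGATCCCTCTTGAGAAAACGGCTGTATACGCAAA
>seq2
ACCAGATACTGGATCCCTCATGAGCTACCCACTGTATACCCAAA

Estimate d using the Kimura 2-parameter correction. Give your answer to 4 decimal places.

0.2102

Of 44 sites, 1 differences are transitions and 7 are transversions, so P = 1/44 ≈ 0.022727 and Q = 7/44 ≈ 0.159091.
Under the Kimura two-parameter model, d = −½ ln(1 − 2P − Q) − ¼ ln(1 − 2Q).
1 − 2P − Q = 0.795455, giving −½ ln(0.795455) = 0.114421.
1 − 2Q = 0.681818, giving −¼ ln(0.681818) = 0.095748.
d = 0.114421 + 0.095748 = 0.210169.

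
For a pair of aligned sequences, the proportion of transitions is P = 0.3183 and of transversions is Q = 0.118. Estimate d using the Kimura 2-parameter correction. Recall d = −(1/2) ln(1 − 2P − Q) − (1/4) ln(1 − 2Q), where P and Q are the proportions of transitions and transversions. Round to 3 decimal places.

0.770

Under the Kimura two-parameter model, d = −½ ln(1 − 2P − Q) − ¼ ln(1 − 2Q).
1 − 2P − Q = 0.2454, giving −½ ln(0.2454) = 0.702433.
1 − 2Q = 0.764, giving −¼ ln(0.764) = 0.067297.
d = 0.702433 + 0.067297 = 0.769730.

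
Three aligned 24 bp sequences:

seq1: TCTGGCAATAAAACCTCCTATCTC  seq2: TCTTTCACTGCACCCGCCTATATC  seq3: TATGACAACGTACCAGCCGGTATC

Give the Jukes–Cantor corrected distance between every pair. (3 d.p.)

d(seq1,seq2) = 0.441, d(seq1,seq3) = 0.708, d(seq2,seq3) = 0.520

seq1–seq2: 8/24 sites differ → p ≈ 0.333333, d = −0.75 ln(1 − 0.444444) = 0.440839 ≈ 0.441.
seq1–seq3: 11/24 sites differ → p ≈ 0.458333, d = −0.75 ln(1 − 0.611111) = 0.708346 ≈ 0.708.
seq2–seq3: 9/24 sites differ → p = 0.375, d = −0.75 ln(1 − 0.5) = 0.519860 ≈ 0.520.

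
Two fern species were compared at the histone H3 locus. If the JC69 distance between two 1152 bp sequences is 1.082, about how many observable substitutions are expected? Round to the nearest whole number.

660

Invert JC69: p = (3/4)(1 − e^(−4d/3)) = 0.75 × (1 − e^(-1.442667)) = 0.75 × (1 − 0.236297) = 0.572777.
Expected differing sites = pL ≈ 0.572777 × 1152 = 659.839104 ≈ 660.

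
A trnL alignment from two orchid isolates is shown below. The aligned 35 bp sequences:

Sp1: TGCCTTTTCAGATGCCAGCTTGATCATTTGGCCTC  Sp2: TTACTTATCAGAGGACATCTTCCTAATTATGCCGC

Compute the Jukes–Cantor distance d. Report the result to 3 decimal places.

The sequences differ at 12 of 35 sites, so p = 12/35 ≈ 0.342857.
d = −(3/4) ln(1 − 4p/3) = −0.75 ln(1 − 0.457143) = −0.75 ln(0.542857)
  = −0.75 × (-0.610909) = 0.458182 substitutions/site.

0.458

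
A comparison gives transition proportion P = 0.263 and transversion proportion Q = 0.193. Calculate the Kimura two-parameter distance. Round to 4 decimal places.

0.7566

Under the Kimura two-parameter model, d = −½ ln(1 − 2P − Q) − ¼ ln(1 − 2Q).
1 − 2P − Q = 0.281, giving −½ ln(0.281) = 0.634700.
1 − 2Q = 0.614, giving −¼ ln(0.614) = 0.121940.
d = 0.634700 + 0.121940 = 0.756640.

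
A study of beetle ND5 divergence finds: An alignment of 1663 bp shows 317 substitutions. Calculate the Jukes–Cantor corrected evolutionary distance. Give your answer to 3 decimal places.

p = 317/1663 ≈ 0.190619.
d = −(3/4) ln(1 − 4p/3) = −0.75 ln(1 − 0.254159) = −0.75 ln(0.745841)
  = −0.75 × (-0.293243) = 0.219932 substitutions/site.

0.220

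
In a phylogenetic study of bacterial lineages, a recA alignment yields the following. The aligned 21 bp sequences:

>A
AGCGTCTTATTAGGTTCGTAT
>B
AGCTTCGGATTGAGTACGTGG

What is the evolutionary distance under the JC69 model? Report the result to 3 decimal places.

0.532

The sequences differ at 8 of 21 sites (4, 7, 8, 12, 13, 16, 20, 21), so p = 8/21 ≈ 0.380952.
d = −(3/4) ln(1 − 4p/3) = −0.75 ln(1 − 0.507936) = −0.75 ln(0.492064)
  = −0.75 × (-0.709146) = 0.531860 substitutions/site.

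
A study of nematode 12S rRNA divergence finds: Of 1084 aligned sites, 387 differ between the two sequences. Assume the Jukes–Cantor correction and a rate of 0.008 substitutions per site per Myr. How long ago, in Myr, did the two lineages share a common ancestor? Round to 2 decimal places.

30.29

p = 387/1084 ≈ 0.357011.
d = −(3/4) ln(1 − 4p/3) = −0.75 ln(1 − 0.476015) = −0.75 ln(0.523985)
  = −0.75 × (-0.646292) = 0.484719 substitutions/site.
Under a molecular clock d = 2μt, so t = d/(2μ) = 0.484719 / (2 × 0.008) = 30.29 Myr.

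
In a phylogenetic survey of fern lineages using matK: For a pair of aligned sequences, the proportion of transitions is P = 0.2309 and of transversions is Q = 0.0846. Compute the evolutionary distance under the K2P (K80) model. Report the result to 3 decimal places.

0.442

Under the Kimura two-parameter model, d = −½ ln(1 − 2P − Q) − ¼ ln(1 − 2Q).
1 − 2P − Q = 0.4536, giving −½ ln(0.4536) = 0.395270.
1 − 2Q = 0.8308, giving −¼ ln(0.8308) = 0.046342.
d = 0.395270 + 0.046342 = 0.441612.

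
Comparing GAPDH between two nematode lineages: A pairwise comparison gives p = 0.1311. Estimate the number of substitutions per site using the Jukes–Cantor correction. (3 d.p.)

0.144

d = −(3/4) ln(1 − 4p/3) = −0.75 ln(1 − 0.1748) = −0.75 ln(0.8252)
  = −0.75 × (-0.192129) = 0.144097 substitutions/site.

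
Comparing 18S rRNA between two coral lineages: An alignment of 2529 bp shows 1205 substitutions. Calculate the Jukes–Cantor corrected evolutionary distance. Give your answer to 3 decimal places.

p = 1205/2529 ≈ 0.476473.
d = −(3/4) ln(1 − 4p/3) = −0.75 ln(1 − 0.635297) = −0.75 ln(0.364703)
  = −0.75 × (-1.008672) = 0.756504 substitutions/site.

0.757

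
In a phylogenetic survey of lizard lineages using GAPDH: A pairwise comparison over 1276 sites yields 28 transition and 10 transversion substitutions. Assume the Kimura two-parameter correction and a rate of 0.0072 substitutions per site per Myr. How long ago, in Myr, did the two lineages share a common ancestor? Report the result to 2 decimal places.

P = 28/1276 ≈ 0.021944 and Q = 10/1276 ≈ 0.007837.
Under the Kimura two-parameter model, d = −½ ln(1 − 2P − Q) − ¼ ln(1 − 2Q).
1 − 2P − Q = 0.948275, giving −½ ln(0.948275) = 0.026555.
1 − 2Q = 0.984326, giving −¼ ln(0.984326) = 0.003950.
d = 0.026555 + 0.003950 = 0.030505.
Under a molecular clock d = 2μt, so t = d/(2μ) = 0.030505 / (2 × 0.0072) = 2.12 Myr.

2.12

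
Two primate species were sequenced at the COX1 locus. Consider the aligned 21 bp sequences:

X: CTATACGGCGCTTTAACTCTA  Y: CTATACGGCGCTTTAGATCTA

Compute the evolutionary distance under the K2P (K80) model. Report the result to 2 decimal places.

0.10

Of 21 sites, 1 differences are transitions and 1 are transversions, so P = 1/21 ≈ 0.047619 and Q = 1/21 ≈ 0.047619.
Under the Kimura two-parameter model, d = −½ ln(1 − 2P − Q) − ¼ ln(1 − 2Q).
1 − 2P − Q = 0.857143, giving −½ ln(0.857143) = 0.077075.
1 − 2Q = 0.904762, giving −¼ ln(0.904762) = 0.025021.
d = 0.077075 + 0.025021 = 0.102096.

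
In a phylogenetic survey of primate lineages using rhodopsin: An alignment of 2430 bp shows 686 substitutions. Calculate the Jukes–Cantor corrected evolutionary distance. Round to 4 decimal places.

0.3542

p = 686/2430 ≈ 0.282305.
d = −(3/4) ln(1 − 4p/3) = −0.75 ln(1 − 0.376407) = −0.75 ln(0.623593)
  = −0.75 × (-0.472257) = 0.354193 substitutions/site.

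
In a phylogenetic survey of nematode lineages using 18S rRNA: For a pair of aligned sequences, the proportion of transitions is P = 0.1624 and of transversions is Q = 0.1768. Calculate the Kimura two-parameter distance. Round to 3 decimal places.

Under the Kimura two-parameter model, d = −½ ln(1 − 2P − Q) − ¼ ln(1 − 2Q).
1 − 2P − Q = 0.4984, giving −½ ln(0.4984) = 0.348176.
1 − 2Q = 0.6464, giving −¼ ln(0.6464) = 0.109084.
d = 0.348176 + 0.109084 = 0.457260.

0.457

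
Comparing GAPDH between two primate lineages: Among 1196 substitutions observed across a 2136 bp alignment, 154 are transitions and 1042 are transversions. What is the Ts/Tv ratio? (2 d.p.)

0.15

R = 154/1042 = 0.147792… ≈ 0.15 (to 2 d.p.).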